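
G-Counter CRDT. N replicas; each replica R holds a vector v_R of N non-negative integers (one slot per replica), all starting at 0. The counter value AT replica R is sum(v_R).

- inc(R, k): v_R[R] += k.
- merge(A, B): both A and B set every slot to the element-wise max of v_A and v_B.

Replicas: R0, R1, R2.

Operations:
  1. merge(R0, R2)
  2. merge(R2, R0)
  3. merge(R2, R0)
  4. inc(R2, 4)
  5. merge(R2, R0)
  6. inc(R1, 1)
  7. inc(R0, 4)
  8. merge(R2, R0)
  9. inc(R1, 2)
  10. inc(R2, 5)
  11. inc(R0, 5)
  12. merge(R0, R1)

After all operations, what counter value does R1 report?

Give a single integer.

Op 1: merge R0<->R2 -> R0=(0,0,0) R2=(0,0,0)
Op 2: merge R2<->R0 -> R2=(0,0,0) R0=(0,0,0)
Op 3: merge R2<->R0 -> R2=(0,0,0) R0=(0,0,0)
Op 4: inc R2 by 4 -> R2=(0,0,4) value=4
Op 5: merge R2<->R0 -> R2=(0,0,4) R0=(0,0,4)
Op 6: inc R1 by 1 -> R1=(0,1,0) value=1
Op 7: inc R0 by 4 -> R0=(4,0,4) value=8
Op 8: merge R2<->R0 -> R2=(4,0,4) R0=(4,0,4)
Op 9: inc R1 by 2 -> R1=(0,3,0) value=3
Op 10: inc R2 by 5 -> R2=(4,0,9) value=13
Op 11: inc R0 by 5 -> R0=(9,0,4) value=13
Op 12: merge R0<->R1 -> R0=(9,3,4) R1=(9,3,4)

Answer: 16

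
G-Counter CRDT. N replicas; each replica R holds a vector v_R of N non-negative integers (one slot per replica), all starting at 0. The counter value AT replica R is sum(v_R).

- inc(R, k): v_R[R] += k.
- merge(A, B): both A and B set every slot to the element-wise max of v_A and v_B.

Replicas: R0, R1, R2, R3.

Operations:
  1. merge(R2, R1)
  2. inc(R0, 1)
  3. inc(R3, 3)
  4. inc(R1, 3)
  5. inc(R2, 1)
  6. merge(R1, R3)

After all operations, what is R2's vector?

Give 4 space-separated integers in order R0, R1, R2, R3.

Answer: 0 0 1 0

Derivation:
Op 1: merge R2<->R1 -> R2=(0,0,0,0) R1=(0,0,0,0)
Op 2: inc R0 by 1 -> R0=(1,0,0,0) value=1
Op 3: inc R3 by 3 -> R3=(0,0,0,3) value=3
Op 4: inc R1 by 3 -> R1=(0,3,0,0) value=3
Op 5: inc R2 by 1 -> R2=(0,0,1,0) value=1
Op 6: merge R1<->R3 -> R1=(0,3,0,3) R3=(0,3,0,3)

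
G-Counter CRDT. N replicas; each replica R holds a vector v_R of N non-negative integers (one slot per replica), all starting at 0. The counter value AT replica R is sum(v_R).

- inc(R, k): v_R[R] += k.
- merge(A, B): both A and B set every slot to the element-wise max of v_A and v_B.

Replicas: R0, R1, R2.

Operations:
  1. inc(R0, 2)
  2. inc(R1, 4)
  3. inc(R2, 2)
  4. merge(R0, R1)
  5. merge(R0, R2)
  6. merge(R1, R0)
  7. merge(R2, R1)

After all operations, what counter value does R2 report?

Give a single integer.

Answer: 8

Derivation:
Op 1: inc R0 by 2 -> R0=(2,0,0) value=2
Op 2: inc R1 by 4 -> R1=(0,4,0) value=4
Op 3: inc R2 by 2 -> R2=(0,0,2) value=2
Op 4: merge R0<->R1 -> R0=(2,4,0) R1=(2,4,0)
Op 5: merge R0<->R2 -> R0=(2,4,2) R2=(2,4,2)
Op 6: merge R1<->R0 -> R1=(2,4,2) R0=(2,4,2)
Op 7: merge R2<->R1 -> R2=(2,4,2) R1=(2,4,2)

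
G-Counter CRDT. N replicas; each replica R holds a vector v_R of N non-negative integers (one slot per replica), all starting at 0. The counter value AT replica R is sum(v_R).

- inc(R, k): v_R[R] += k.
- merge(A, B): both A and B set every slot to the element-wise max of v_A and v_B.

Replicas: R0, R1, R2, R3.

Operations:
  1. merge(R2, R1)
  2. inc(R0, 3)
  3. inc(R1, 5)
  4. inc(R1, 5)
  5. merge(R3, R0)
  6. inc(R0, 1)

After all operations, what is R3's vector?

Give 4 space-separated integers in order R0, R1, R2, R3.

Op 1: merge R2<->R1 -> R2=(0,0,0,0) R1=(0,0,0,0)
Op 2: inc R0 by 3 -> R0=(3,0,0,0) value=3
Op 3: inc R1 by 5 -> R1=(0,5,0,0) value=5
Op 4: inc R1 by 5 -> R1=(0,10,0,0) value=10
Op 5: merge R3<->R0 -> R3=(3,0,0,0) R0=(3,0,0,0)
Op 6: inc R0 by 1 -> R0=(4,0,0,0) value=4

Answer: 3 0 0 0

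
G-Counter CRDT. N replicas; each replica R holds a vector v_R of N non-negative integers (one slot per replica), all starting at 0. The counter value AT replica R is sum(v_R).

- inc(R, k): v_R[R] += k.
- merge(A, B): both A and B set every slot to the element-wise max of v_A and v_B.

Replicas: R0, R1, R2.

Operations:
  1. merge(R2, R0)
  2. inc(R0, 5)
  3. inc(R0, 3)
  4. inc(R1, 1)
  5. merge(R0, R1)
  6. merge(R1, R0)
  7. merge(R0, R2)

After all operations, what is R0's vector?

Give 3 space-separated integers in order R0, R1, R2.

Answer: 8 1 0

Derivation:
Op 1: merge R2<->R0 -> R2=(0,0,0) R0=(0,0,0)
Op 2: inc R0 by 5 -> R0=(5,0,0) value=5
Op 3: inc R0 by 3 -> R0=(8,0,0) value=8
Op 4: inc R1 by 1 -> R1=(0,1,0) value=1
Op 5: merge R0<->R1 -> R0=(8,1,0) R1=(8,1,0)
Op 6: merge R1<->R0 -> R1=(8,1,0) R0=(8,1,0)
Op 7: merge R0<->R2 -> R0=(8,1,0) R2=(8,1,0)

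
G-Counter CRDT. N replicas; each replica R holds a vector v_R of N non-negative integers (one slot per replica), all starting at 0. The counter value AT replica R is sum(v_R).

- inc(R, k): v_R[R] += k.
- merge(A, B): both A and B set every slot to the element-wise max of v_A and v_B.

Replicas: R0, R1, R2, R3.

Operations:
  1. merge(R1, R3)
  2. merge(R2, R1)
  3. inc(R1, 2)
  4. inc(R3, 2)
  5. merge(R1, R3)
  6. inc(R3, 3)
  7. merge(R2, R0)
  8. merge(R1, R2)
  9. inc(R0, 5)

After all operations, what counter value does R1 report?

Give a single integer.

Op 1: merge R1<->R3 -> R1=(0,0,0,0) R3=(0,0,0,0)
Op 2: merge R2<->R1 -> R2=(0,0,0,0) R1=(0,0,0,0)
Op 3: inc R1 by 2 -> R1=(0,2,0,0) value=2
Op 4: inc R3 by 2 -> R3=(0,0,0,2) value=2
Op 5: merge R1<->R3 -> R1=(0,2,0,2) R3=(0,2,0,2)
Op 6: inc R3 by 3 -> R3=(0,2,0,5) value=7
Op 7: merge R2<->R0 -> R2=(0,0,0,0) R0=(0,0,0,0)
Op 8: merge R1<->R2 -> R1=(0,2,0,2) R2=(0,2,0,2)
Op 9: inc R0 by 5 -> R0=(5,0,0,0) value=5

Answer: 4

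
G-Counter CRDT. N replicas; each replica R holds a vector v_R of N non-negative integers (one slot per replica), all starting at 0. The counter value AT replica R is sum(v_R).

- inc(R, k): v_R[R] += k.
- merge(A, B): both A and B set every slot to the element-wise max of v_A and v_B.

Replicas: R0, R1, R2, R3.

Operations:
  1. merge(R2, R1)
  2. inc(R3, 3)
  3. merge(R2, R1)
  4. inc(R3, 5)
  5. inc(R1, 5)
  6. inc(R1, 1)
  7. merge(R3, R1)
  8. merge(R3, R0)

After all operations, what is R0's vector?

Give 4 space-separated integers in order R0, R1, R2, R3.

Answer: 0 6 0 8

Derivation:
Op 1: merge R2<->R1 -> R2=(0,0,0,0) R1=(0,0,0,0)
Op 2: inc R3 by 3 -> R3=(0,0,0,3) value=3
Op 3: merge R2<->R1 -> R2=(0,0,0,0) R1=(0,0,0,0)
Op 4: inc R3 by 5 -> R3=(0,0,0,8) value=8
Op 5: inc R1 by 5 -> R1=(0,5,0,0) value=5
Op 6: inc R1 by 1 -> R1=(0,6,0,0) value=6
Op 7: merge R3<->R1 -> R3=(0,6,0,8) R1=(0,6,0,8)
Op 8: merge R3<->R0 -> R3=(0,6,0,8) R0=(0,6,0,8)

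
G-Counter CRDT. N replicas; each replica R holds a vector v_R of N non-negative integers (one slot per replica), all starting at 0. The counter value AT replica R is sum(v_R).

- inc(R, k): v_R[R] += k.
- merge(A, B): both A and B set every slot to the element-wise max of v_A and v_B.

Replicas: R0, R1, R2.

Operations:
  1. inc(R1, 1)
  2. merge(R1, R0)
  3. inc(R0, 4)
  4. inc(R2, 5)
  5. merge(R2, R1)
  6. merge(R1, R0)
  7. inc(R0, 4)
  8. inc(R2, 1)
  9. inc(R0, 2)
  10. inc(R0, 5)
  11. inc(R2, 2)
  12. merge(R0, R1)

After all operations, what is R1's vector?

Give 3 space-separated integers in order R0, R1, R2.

Op 1: inc R1 by 1 -> R1=(0,1,0) value=1
Op 2: merge R1<->R0 -> R1=(0,1,0) R0=(0,1,0)
Op 3: inc R0 by 4 -> R0=(4,1,0) value=5
Op 4: inc R2 by 5 -> R2=(0,0,5) value=5
Op 5: merge R2<->R1 -> R2=(0,1,5) R1=(0,1,5)
Op 6: merge R1<->R0 -> R1=(4,1,5) R0=(4,1,5)
Op 7: inc R0 by 4 -> R0=(8,1,5) value=14
Op 8: inc R2 by 1 -> R2=(0,1,6) value=7
Op 9: inc R0 by 2 -> R0=(10,1,5) value=16
Op 10: inc R0 by 5 -> R0=(15,1,5) value=21
Op 11: inc R2 by 2 -> R2=(0,1,8) value=9
Op 12: merge R0<->R1 -> R0=(15,1,5) R1=(15,1,5)

Answer: 15 1 5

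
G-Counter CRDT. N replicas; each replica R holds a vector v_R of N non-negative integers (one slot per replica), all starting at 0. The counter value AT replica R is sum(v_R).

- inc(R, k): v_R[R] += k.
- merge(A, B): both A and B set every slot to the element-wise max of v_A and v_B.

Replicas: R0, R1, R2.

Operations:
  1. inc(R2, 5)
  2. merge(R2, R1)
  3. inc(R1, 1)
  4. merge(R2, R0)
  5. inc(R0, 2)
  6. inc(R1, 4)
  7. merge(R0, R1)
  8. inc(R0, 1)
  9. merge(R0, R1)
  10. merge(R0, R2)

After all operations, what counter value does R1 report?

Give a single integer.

Answer: 13

Derivation:
Op 1: inc R2 by 5 -> R2=(0,0,5) value=5
Op 2: merge R2<->R1 -> R2=(0,0,5) R1=(0,0,5)
Op 3: inc R1 by 1 -> R1=(0,1,5) value=6
Op 4: merge R2<->R0 -> R2=(0,0,5) R0=(0,0,5)
Op 5: inc R0 by 2 -> R0=(2,0,5) value=7
Op 6: inc R1 by 4 -> R1=(0,5,5) value=10
Op 7: merge R0<->R1 -> R0=(2,5,5) R1=(2,5,5)
Op 8: inc R0 by 1 -> R0=(3,5,5) value=13
Op 9: merge R0<->R1 -> R0=(3,5,5) R1=(3,5,5)
Op 10: merge R0<->R2 -> R0=(3,5,5) R2=(3,5,5)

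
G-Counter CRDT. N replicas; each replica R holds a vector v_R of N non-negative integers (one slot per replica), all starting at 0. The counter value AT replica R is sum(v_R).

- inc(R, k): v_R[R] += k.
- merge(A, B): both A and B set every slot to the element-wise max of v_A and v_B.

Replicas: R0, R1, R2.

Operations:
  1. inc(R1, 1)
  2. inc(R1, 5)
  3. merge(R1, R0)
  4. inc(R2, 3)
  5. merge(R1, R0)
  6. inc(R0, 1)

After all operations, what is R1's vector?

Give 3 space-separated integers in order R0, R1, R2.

Op 1: inc R1 by 1 -> R1=(0,1,0) value=1
Op 2: inc R1 by 5 -> R1=(0,6,0) value=6
Op 3: merge R1<->R0 -> R1=(0,6,0) R0=(0,6,0)
Op 4: inc R2 by 3 -> R2=(0,0,3) value=3
Op 5: merge R1<->R0 -> R1=(0,6,0) R0=(0,6,0)
Op 6: inc R0 by 1 -> R0=(1,6,0) value=7

Answer: 0 6 0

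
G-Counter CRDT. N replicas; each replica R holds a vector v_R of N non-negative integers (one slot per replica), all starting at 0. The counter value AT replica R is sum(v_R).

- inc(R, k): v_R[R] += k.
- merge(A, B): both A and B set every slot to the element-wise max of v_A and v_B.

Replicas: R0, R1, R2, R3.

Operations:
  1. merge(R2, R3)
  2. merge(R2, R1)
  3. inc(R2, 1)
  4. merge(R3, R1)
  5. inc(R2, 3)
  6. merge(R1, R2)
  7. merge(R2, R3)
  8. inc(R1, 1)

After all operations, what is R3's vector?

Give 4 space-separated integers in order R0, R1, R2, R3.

Op 1: merge R2<->R3 -> R2=(0,0,0,0) R3=(0,0,0,0)
Op 2: merge R2<->R1 -> R2=(0,0,0,0) R1=(0,0,0,0)
Op 3: inc R2 by 1 -> R2=(0,0,1,0) value=1
Op 4: merge R3<->R1 -> R3=(0,0,0,0) R1=(0,0,0,0)
Op 5: inc R2 by 3 -> R2=(0,0,4,0) value=4
Op 6: merge R1<->R2 -> R1=(0,0,4,0) R2=(0,0,4,0)
Op 7: merge R2<->R3 -> R2=(0,0,4,0) R3=(0,0,4,0)
Op 8: inc R1 by 1 -> R1=(0,1,4,0) value=5

Answer: 0 0 4 0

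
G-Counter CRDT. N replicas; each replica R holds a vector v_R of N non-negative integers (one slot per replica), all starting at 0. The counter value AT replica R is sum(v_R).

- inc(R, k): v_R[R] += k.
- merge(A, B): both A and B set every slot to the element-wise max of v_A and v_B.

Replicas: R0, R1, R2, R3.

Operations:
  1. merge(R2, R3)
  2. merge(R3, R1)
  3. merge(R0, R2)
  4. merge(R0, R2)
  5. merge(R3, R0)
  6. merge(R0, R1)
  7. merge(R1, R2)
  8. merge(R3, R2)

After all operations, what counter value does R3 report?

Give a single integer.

Op 1: merge R2<->R3 -> R2=(0,0,0,0) R3=(0,0,0,0)
Op 2: merge R3<->R1 -> R3=(0,0,0,0) R1=(0,0,0,0)
Op 3: merge R0<->R2 -> R0=(0,0,0,0) R2=(0,0,0,0)
Op 4: merge R0<->R2 -> R0=(0,0,0,0) R2=(0,0,0,0)
Op 5: merge R3<->R0 -> R3=(0,0,0,0) R0=(0,0,0,0)
Op 6: merge R0<->R1 -> R0=(0,0,0,0) R1=(0,0,0,0)
Op 7: merge R1<->R2 -> R1=(0,0,0,0) R2=(0,0,0,0)
Op 8: merge R3<->R2 -> R3=(0,0,0,0) R2=(0,0,0,0)

Answer: 0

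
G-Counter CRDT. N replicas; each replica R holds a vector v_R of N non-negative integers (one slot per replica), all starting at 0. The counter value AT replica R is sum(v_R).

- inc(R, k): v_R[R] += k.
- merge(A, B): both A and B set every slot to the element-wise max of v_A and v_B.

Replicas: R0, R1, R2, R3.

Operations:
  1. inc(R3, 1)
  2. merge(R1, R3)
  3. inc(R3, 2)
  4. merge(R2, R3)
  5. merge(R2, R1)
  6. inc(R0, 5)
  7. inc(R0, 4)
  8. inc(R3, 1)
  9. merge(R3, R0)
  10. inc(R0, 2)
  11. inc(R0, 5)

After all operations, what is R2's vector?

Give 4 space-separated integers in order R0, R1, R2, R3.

Op 1: inc R3 by 1 -> R3=(0,0,0,1) value=1
Op 2: merge R1<->R3 -> R1=(0,0,0,1) R3=(0,0,0,1)
Op 3: inc R3 by 2 -> R3=(0,0,0,3) value=3
Op 4: merge R2<->R3 -> R2=(0,0,0,3) R3=(0,0,0,3)
Op 5: merge R2<->R1 -> R2=(0,0,0,3) R1=(0,0,0,3)
Op 6: inc R0 by 5 -> R0=(5,0,0,0) value=5
Op 7: inc R0 by 4 -> R0=(9,0,0,0) value=9
Op 8: inc R3 by 1 -> R3=(0,0,0,4) value=4
Op 9: merge R3<->R0 -> R3=(9,0,0,4) R0=(9,0,0,4)
Op 10: inc R0 by 2 -> R0=(11,0,0,4) value=15
Op 11: inc R0 by 5 -> R0=(16,0,0,4) value=20

Answer: 0 0 0 3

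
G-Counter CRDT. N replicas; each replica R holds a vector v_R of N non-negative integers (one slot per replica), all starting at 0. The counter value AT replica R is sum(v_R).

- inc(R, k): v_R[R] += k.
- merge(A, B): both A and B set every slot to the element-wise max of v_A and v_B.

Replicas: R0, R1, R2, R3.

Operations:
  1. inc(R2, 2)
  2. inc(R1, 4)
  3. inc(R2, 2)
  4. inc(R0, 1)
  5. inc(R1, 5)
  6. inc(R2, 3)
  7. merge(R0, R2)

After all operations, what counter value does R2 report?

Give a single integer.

Op 1: inc R2 by 2 -> R2=(0,0,2,0) value=2
Op 2: inc R1 by 4 -> R1=(0,4,0,0) value=4
Op 3: inc R2 by 2 -> R2=(0,0,4,0) value=4
Op 4: inc R0 by 1 -> R0=(1,0,0,0) value=1
Op 5: inc R1 by 5 -> R1=(0,9,0,0) value=9
Op 6: inc R2 by 3 -> R2=(0,0,7,0) value=7
Op 7: merge R0<->R2 -> R0=(1,0,7,0) R2=(1,0,7,0)

Answer: 8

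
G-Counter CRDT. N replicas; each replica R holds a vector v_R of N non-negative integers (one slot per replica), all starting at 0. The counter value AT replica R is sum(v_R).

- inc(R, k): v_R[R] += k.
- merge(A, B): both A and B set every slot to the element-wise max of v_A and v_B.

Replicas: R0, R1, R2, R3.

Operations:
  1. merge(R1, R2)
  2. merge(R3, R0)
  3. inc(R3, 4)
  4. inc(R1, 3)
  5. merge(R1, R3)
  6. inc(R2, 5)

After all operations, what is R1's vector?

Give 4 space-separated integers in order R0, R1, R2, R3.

Answer: 0 3 0 4

Derivation:
Op 1: merge R1<->R2 -> R1=(0,0,0,0) R2=(0,0,0,0)
Op 2: merge R3<->R0 -> R3=(0,0,0,0) R0=(0,0,0,0)
Op 3: inc R3 by 4 -> R3=(0,0,0,4) value=4
Op 4: inc R1 by 3 -> R1=(0,3,0,0) value=3
Op 5: merge R1<->R3 -> R1=(0,3,0,4) R3=(0,3,0,4)
Op 6: inc R2 by 5 -> R2=(0,0,5,0) value=5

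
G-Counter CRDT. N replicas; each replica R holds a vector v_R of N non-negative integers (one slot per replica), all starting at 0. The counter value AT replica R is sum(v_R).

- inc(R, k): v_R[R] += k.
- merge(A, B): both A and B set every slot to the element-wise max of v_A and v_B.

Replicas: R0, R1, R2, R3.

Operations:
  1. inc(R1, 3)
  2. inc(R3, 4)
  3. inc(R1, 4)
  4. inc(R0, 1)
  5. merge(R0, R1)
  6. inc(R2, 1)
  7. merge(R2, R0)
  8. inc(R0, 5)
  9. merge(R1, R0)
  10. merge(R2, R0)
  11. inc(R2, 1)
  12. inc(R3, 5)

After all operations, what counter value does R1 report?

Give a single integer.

Answer: 14

Derivation:
Op 1: inc R1 by 3 -> R1=(0,3,0,0) value=3
Op 2: inc R3 by 4 -> R3=(0,0,0,4) value=4
Op 3: inc R1 by 4 -> R1=(0,7,0,0) value=7
Op 4: inc R0 by 1 -> R0=(1,0,0,0) value=1
Op 5: merge R0<->R1 -> R0=(1,7,0,0) R1=(1,7,0,0)
Op 6: inc R2 by 1 -> R2=(0,0,1,0) value=1
Op 7: merge R2<->R0 -> R2=(1,7,1,0) R0=(1,7,1,0)
Op 8: inc R0 by 5 -> R0=(6,7,1,0) value=14
Op 9: merge R1<->R0 -> R1=(6,7,1,0) R0=(6,7,1,0)
Op 10: merge R2<->R0 -> R2=(6,7,1,0) R0=(6,7,1,0)
Op 11: inc R2 by 1 -> R2=(6,7,2,0) value=15
Op 12: inc R3 by 5 -> R3=(0,0,0,9) value=9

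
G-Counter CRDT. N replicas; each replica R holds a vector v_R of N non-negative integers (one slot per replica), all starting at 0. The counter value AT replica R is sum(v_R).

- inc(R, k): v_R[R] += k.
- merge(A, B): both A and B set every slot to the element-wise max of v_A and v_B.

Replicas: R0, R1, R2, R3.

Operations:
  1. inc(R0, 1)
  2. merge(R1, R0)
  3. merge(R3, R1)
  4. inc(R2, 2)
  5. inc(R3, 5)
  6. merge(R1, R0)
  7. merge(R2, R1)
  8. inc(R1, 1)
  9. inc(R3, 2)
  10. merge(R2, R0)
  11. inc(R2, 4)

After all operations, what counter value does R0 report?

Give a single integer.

Answer: 3

Derivation:
Op 1: inc R0 by 1 -> R0=(1,0,0,0) value=1
Op 2: merge R1<->R0 -> R1=(1,0,0,0) R0=(1,0,0,0)
Op 3: merge R3<->R1 -> R3=(1,0,0,0) R1=(1,0,0,0)
Op 4: inc R2 by 2 -> R2=(0,0,2,0) value=2
Op 5: inc R3 by 5 -> R3=(1,0,0,5) value=6
Op 6: merge R1<->R0 -> R1=(1,0,0,0) R0=(1,0,0,0)
Op 7: merge R2<->R1 -> R2=(1,0,2,0) R1=(1,0,2,0)
Op 8: inc R1 by 1 -> R1=(1,1,2,0) value=4
Op 9: inc R3 by 2 -> R3=(1,0,0,7) value=8
Op 10: merge R2<->R0 -> R2=(1,0,2,0) R0=(1,0,2,0)
Op 11: inc R2 by 4 -> R2=(1,0,6,0) value=7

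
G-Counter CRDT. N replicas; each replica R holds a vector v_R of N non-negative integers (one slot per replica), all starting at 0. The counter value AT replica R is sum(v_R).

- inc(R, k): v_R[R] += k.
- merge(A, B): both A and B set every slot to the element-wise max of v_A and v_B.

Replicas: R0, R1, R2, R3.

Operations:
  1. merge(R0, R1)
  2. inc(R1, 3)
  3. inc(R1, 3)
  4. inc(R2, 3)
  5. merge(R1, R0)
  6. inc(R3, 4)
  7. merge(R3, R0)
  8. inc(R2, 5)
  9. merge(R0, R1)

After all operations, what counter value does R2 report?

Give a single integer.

Answer: 8

Derivation:
Op 1: merge R0<->R1 -> R0=(0,0,0,0) R1=(0,0,0,0)
Op 2: inc R1 by 3 -> R1=(0,3,0,0) value=3
Op 3: inc R1 by 3 -> R1=(0,6,0,0) value=6
Op 4: inc R2 by 3 -> R2=(0,0,3,0) value=3
Op 5: merge R1<->R0 -> R1=(0,6,0,0) R0=(0,6,0,0)
Op 6: inc R3 by 4 -> R3=(0,0,0,4) value=4
Op 7: merge R3<->R0 -> R3=(0,6,0,4) R0=(0,6,0,4)
Op 8: inc R2 by 5 -> R2=(0,0,8,0) value=8
Op 9: merge R0<->R1 -> R0=(0,6,0,4) R1=(0,6,0,4)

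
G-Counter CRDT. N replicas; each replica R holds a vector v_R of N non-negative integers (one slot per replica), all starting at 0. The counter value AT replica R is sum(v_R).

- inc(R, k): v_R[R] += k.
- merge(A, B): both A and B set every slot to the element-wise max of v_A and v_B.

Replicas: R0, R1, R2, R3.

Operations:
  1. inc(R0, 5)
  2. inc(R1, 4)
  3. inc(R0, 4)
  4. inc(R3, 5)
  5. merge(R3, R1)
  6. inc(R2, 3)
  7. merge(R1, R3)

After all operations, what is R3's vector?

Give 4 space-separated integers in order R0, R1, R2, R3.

Op 1: inc R0 by 5 -> R0=(5,0,0,0) value=5
Op 2: inc R1 by 4 -> R1=(0,4,0,0) value=4
Op 3: inc R0 by 4 -> R0=(9,0,0,0) value=9
Op 4: inc R3 by 5 -> R3=(0,0,0,5) value=5
Op 5: merge R3<->R1 -> R3=(0,4,0,5) R1=(0,4,0,5)
Op 6: inc R2 by 3 -> R2=(0,0,3,0) value=3
Op 7: merge R1<->R3 -> R1=(0,4,0,5) R3=(0,4,0,5)

Answer: 0 4 0 5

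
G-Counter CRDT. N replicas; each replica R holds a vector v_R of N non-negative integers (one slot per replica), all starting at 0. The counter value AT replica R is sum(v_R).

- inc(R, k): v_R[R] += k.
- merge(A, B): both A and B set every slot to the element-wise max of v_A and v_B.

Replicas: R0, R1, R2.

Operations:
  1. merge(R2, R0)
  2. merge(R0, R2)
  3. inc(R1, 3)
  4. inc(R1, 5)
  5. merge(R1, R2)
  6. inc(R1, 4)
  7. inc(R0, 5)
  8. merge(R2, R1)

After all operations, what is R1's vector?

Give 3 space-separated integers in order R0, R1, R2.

Answer: 0 12 0

Derivation:
Op 1: merge R2<->R0 -> R2=(0,0,0) R0=(0,0,0)
Op 2: merge R0<->R2 -> R0=(0,0,0) R2=(0,0,0)
Op 3: inc R1 by 3 -> R1=(0,3,0) value=3
Op 4: inc R1 by 5 -> R1=(0,8,0) value=8
Op 5: merge R1<->R2 -> R1=(0,8,0) R2=(0,8,0)
Op 6: inc R1 by 4 -> R1=(0,12,0) value=12
Op 7: inc R0 by 5 -> R0=(5,0,0) value=5
Op 8: merge R2<->R1 -> R2=(0,12,0) R1=(0,12,0)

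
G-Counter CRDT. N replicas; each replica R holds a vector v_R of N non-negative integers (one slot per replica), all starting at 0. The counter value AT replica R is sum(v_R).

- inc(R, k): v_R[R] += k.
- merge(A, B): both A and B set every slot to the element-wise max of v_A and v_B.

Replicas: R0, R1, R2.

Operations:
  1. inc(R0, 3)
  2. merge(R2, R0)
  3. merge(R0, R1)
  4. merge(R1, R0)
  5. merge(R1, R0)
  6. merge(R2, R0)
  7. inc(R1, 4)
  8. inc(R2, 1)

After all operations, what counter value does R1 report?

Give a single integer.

Answer: 7

Derivation:
Op 1: inc R0 by 3 -> R0=(3,0,0) value=3
Op 2: merge R2<->R0 -> R2=(3,0,0) R0=(3,0,0)
Op 3: merge R0<->R1 -> R0=(3,0,0) R1=(3,0,0)
Op 4: merge R1<->R0 -> R1=(3,0,0) R0=(3,0,0)
Op 5: merge R1<->R0 -> R1=(3,0,0) R0=(3,0,0)
Op 6: merge R2<->R0 -> R2=(3,0,0) R0=(3,0,0)
Op 7: inc R1 by 4 -> R1=(3,4,0) value=7
Op 8: inc R2 by 1 -> R2=(3,0,1) value=4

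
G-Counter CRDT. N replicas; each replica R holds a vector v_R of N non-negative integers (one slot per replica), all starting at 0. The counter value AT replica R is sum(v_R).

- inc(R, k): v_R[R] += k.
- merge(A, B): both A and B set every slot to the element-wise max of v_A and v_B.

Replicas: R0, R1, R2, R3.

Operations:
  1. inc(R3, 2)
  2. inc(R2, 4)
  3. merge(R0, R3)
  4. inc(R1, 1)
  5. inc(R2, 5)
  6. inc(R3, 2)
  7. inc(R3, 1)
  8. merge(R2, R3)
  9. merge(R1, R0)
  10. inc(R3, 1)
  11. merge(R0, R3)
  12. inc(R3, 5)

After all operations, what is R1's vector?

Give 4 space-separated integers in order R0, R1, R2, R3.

Op 1: inc R3 by 2 -> R3=(0,0,0,2) value=2
Op 2: inc R2 by 4 -> R2=(0,0,4,0) value=4
Op 3: merge R0<->R3 -> R0=(0,0,0,2) R3=(0,0,0,2)
Op 4: inc R1 by 1 -> R1=(0,1,0,0) value=1
Op 5: inc R2 by 5 -> R2=(0,0,9,0) value=9
Op 6: inc R3 by 2 -> R3=(0,0,0,4) value=4
Op 7: inc R3 by 1 -> R3=(0,0,0,5) value=5
Op 8: merge R2<->R3 -> R2=(0,0,9,5) R3=(0,0,9,5)
Op 9: merge R1<->R0 -> R1=(0,1,0,2) R0=(0,1,0,2)
Op 10: inc R3 by 1 -> R3=(0,0,9,6) value=15
Op 11: merge R0<->R3 -> R0=(0,1,9,6) R3=(0,1,9,6)
Op 12: inc R3 by 5 -> R3=(0,1,9,11) value=21

Answer: 0 1 0 2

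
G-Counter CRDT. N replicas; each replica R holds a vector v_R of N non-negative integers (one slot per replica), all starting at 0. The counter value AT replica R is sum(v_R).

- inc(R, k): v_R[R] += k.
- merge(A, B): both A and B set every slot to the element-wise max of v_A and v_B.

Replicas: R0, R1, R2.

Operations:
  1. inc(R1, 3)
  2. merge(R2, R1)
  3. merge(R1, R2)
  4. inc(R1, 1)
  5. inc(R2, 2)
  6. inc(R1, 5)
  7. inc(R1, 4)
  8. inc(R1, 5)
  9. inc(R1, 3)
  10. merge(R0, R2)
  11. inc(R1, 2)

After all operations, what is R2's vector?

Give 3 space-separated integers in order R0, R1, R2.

Op 1: inc R1 by 3 -> R1=(0,3,0) value=3
Op 2: merge R2<->R1 -> R2=(0,3,0) R1=(0,3,0)
Op 3: merge R1<->R2 -> R1=(0,3,0) R2=(0,3,0)
Op 4: inc R1 by 1 -> R1=(0,4,0) value=4
Op 5: inc R2 by 2 -> R2=(0,3,2) value=5
Op 6: inc R1 by 5 -> R1=(0,9,0) value=9
Op 7: inc R1 by 4 -> R1=(0,13,0) value=13
Op 8: inc R1 by 5 -> R1=(0,18,0) value=18
Op 9: inc R1 by 3 -> R1=(0,21,0) value=21
Op 10: merge R0<->R2 -> R0=(0,3,2) R2=(0,3,2)
Op 11: inc R1 by 2 -> R1=(0,23,0) value=23

Answer: 0 3 2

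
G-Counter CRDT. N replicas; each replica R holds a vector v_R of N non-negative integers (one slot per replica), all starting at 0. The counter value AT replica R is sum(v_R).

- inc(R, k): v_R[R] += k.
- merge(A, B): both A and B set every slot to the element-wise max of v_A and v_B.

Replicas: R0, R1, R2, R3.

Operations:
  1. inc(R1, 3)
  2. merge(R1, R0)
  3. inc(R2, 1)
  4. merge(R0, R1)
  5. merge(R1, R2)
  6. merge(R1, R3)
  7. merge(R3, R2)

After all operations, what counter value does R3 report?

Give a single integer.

Op 1: inc R1 by 3 -> R1=(0,3,0,0) value=3
Op 2: merge R1<->R0 -> R1=(0,3,0,0) R0=(0,3,0,0)
Op 3: inc R2 by 1 -> R2=(0,0,1,0) value=1
Op 4: merge R0<->R1 -> R0=(0,3,0,0) R1=(0,3,0,0)
Op 5: merge R1<->R2 -> R1=(0,3,1,0) R2=(0,3,1,0)
Op 6: merge R1<->R3 -> R1=(0,3,1,0) R3=(0,3,1,0)
Op 7: merge R3<->R2 -> R3=(0,3,1,0) R2=(0,3,1,0)

Answer: 4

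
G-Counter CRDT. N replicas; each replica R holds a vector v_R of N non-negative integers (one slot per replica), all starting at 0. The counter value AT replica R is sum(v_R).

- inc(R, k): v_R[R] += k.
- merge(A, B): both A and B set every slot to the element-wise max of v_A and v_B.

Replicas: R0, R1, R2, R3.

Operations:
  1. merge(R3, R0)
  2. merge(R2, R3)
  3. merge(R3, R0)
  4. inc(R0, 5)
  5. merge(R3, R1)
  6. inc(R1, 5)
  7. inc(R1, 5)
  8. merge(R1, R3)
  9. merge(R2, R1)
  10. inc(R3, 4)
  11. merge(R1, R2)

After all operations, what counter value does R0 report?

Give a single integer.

Answer: 5

Derivation:
Op 1: merge R3<->R0 -> R3=(0,0,0,0) R0=(0,0,0,0)
Op 2: merge R2<->R3 -> R2=(0,0,0,0) R3=(0,0,0,0)
Op 3: merge R3<->R0 -> R3=(0,0,0,0) R0=(0,0,0,0)
Op 4: inc R0 by 5 -> R0=(5,0,0,0) value=5
Op 5: merge R3<->R1 -> R3=(0,0,0,0) R1=(0,0,0,0)
Op 6: inc R1 by 5 -> R1=(0,5,0,0) value=5
Op 7: inc R1 by 5 -> R1=(0,10,0,0) value=10
Op 8: merge R1<->R3 -> R1=(0,10,0,0) R3=(0,10,0,0)
Op 9: merge R2<->R1 -> R2=(0,10,0,0) R1=(0,10,0,0)
Op 10: inc R3 by 4 -> R3=(0,10,0,4) value=14
Op 11: merge R1<->R2 -> R1=(0,10,0,0) R2=(0,10,0,0)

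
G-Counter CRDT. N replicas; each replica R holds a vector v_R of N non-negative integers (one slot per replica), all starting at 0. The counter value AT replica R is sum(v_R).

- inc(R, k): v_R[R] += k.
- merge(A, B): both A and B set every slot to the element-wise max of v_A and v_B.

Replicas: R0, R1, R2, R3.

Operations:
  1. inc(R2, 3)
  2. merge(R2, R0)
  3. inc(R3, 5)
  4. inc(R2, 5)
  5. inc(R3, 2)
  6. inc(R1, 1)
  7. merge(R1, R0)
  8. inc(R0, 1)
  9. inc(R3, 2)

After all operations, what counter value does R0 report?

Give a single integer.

Op 1: inc R2 by 3 -> R2=(0,0,3,0) value=3
Op 2: merge R2<->R0 -> R2=(0,0,3,0) R0=(0,0,3,0)
Op 3: inc R3 by 5 -> R3=(0,0,0,5) value=5
Op 4: inc R2 by 5 -> R2=(0,0,8,0) value=8
Op 5: inc R3 by 2 -> R3=(0,0,0,7) value=7
Op 6: inc R1 by 1 -> R1=(0,1,0,0) value=1
Op 7: merge R1<->R0 -> R1=(0,1,3,0) R0=(0,1,3,0)
Op 8: inc R0 by 1 -> R0=(1,1,3,0) value=5
Op 9: inc R3 by 2 -> R3=(0,0,0,9) value=9

Answer: 5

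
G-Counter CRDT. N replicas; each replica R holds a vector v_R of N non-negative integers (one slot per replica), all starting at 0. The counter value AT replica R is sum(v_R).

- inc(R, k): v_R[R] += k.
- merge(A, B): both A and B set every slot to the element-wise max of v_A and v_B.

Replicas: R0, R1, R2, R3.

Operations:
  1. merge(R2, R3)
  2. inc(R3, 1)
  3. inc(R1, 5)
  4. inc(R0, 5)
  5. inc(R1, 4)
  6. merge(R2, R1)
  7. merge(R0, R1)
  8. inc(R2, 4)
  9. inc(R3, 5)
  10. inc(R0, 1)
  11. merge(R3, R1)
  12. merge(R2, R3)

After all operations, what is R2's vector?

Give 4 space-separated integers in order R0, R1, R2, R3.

Op 1: merge R2<->R3 -> R2=(0,0,0,0) R3=(0,0,0,0)
Op 2: inc R3 by 1 -> R3=(0,0,0,1) value=1
Op 3: inc R1 by 5 -> R1=(0,5,0,0) value=5
Op 4: inc R0 by 5 -> R0=(5,0,0,0) value=5
Op 5: inc R1 by 4 -> R1=(0,9,0,0) value=9
Op 6: merge R2<->R1 -> R2=(0,9,0,0) R1=(0,9,0,0)
Op 7: merge R0<->R1 -> R0=(5,9,0,0) R1=(5,9,0,0)
Op 8: inc R2 by 4 -> R2=(0,9,4,0) value=13
Op 9: inc R3 by 5 -> R3=(0,0,0,6) value=6
Op 10: inc R0 by 1 -> R0=(6,9,0,0) value=15
Op 11: merge R3<->R1 -> R3=(5,9,0,6) R1=(5,9,0,6)
Op 12: merge R2<->R3 -> R2=(5,9,4,6) R3=(5,9,4,6)

Answer: 5 9 4 6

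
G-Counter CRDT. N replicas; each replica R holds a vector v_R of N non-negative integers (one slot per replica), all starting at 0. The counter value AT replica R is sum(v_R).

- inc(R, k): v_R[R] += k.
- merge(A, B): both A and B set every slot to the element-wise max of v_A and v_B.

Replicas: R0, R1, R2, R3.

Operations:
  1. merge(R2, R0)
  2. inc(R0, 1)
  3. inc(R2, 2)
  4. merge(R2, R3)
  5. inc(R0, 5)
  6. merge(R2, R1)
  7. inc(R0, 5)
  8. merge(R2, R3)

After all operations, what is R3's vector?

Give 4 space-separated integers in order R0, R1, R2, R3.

Op 1: merge R2<->R0 -> R2=(0,0,0,0) R0=(0,0,0,0)
Op 2: inc R0 by 1 -> R0=(1,0,0,0) value=1
Op 3: inc R2 by 2 -> R2=(0,0,2,0) value=2
Op 4: merge R2<->R3 -> R2=(0,0,2,0) R3=(0,0,2,0)
Op 5: inc R0 by 5 -> R0=(6,0,0,0) value=6
Op 6: merge R2<->R1 -> R2=(0,0,2,0) R1=(0,0,2,0)
Op 7: inc R0 by 5 -> R0=(11,0,0,0) value=11
Op 8: merge R2<->R3 -> R2=(0,0,2,0) R3=(0,0,2,0)

Answer: 0 0 2 0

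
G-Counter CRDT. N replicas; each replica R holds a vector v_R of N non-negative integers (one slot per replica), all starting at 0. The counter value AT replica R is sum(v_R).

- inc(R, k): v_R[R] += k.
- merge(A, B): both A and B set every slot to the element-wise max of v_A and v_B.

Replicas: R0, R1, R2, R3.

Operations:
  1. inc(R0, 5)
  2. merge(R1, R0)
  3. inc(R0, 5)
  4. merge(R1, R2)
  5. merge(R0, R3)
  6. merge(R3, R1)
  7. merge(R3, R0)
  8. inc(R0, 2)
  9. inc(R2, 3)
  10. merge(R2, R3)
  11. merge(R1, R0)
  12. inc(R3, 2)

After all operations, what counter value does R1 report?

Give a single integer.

Answer: 12

Derivation:
Op 1: inc R0 by 5 -> R0=(5,0,0,0) value=5
Op 2: merge R1<->R0 -> R1=(5,0,0,0) R0=(5,0,0,0)
Op 3: inc R0 by 5 -> R0=(10,0,0,0) value=10
Op 4: merge R1<->R2 -> R1=(5,0,0,0) R2=(5,0,0,0)
Op 5: merge R0<->R3 -> R0=(10,0,0,0) R3=(10,0,0,0)
Op 6: merge R3<->R1 -> R3=(10,0,0,0) R1=(10,0,0,0)
Op 7: merge R3<->R0 -> R3=(10,0,0,0) R0=(10,0,0,0)
Op 8: inc R0 by 2 -> R0=(12,0,0,0) value=12
Op 9: inc R2 by 3 -> R2=(5,0,3,0) value=8
Op 10: merge R2<->R3 -> R2=(10,0,3,0) R3=(10,0,3,0)
Op 11: merge R1<->R0 -> R1=(12,0,0,0) R0=(12,0,0,0)
Op 12: inc R3 by 2 -> R3=(10,0,3,2) value=15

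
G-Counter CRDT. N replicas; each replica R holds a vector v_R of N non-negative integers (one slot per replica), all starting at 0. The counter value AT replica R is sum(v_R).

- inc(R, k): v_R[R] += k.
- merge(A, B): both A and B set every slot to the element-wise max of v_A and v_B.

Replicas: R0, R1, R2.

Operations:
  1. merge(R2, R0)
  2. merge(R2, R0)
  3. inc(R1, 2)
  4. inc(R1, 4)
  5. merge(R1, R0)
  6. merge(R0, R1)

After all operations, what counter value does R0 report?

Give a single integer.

Answer: 6

Derivation:
Op 1: merge R2<->R0 -> R2=(0,0,0) R0=(0,0,0)
Op 2: merge R2<->R0 -> R2=(0,0,0) R0=(0,0,0)
Op 3: inc R1 by 2 -> R1=(0,2,0) value=2
Op 4: inc R1 by 4 -> R1=(0,6,0) value=6
Op 5: merge R1<->R0 -> R1=(0,6,0) R0=(0,6,0)
Op 6: merge R0<->R1 -> R0=(0,6,0) R1=(0,6,0)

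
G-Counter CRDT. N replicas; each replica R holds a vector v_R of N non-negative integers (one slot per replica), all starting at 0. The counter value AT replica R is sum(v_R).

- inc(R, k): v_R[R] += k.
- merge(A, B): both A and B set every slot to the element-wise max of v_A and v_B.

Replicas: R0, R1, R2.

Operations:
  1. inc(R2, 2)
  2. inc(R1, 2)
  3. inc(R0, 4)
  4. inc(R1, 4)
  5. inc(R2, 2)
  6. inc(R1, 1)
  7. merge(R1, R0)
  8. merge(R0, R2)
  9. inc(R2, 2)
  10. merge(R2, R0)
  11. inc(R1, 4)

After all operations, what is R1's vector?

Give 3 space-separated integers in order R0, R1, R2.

Op 1: inc R2 by 2 -> R2=(0,0,2) value=2
Op 2: inc R1 by 2 -> R1=(0,2,0) value=2
Op 3: inc R0 by 4 -> R0=(4,0,0) value=4
Op 4: inc R1 by 4 -> R1=(0,6,0) value=6
Op 5: inc R2 by 2 -> R2=(0,0,4) value=4
Op 6: inc R1 by 1 -> R1=(0,7,0) value=7
Op 7: merge R1<->R0 -> R1=(4,7,0) R0=(4,7,0)
Op 8: merge R0<->R2 -> R0=(4,7,4) R2=(4,7,4)
Op 9: inc R2 by 2 -> R2=(4,7,6) value=17
Op 10: merge R2<->R0 -> R2=(4,7,6) R0=(4,7,6)
Op 11: inc R1 by 4 -> R1=(4,11,0) value=15

Answer: 4 11 0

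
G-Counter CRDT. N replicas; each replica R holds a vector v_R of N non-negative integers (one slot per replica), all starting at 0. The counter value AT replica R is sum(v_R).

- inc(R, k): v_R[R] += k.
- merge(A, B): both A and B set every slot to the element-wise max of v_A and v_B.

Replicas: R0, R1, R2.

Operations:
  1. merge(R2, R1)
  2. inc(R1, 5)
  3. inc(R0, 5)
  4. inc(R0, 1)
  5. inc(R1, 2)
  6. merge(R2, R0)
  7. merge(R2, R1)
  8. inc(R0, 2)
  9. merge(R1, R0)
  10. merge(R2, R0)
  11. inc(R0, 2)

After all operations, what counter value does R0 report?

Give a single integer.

Answer: 17

Derivation:
Op 1: merge R2<->R1 -> R2=(0,0,0) R1=(0,0,0)
Op 2: inc R1 by 5 -> R1=(0,5,0) value=5
Op 3: inc R0 by 5 -> R0=(5,0,0) value=5
Op 4: inc R0 by 1 -> R0=(6,0,0) value=6
Op 5: inc R1 by 2 -> R1=(0,7,0) value=7
Op 6: merge R2<->R0 -> R2=(6,0,0) R0=(6,0,0)
Op 7: merge R2<->R1 -> R2=(6,7,0) R1=(6,7,0)
Op 8: inc R0 by 2 -> R0=(8,0,0) value=8
Op 9: merge R1<->R0 -> R1=(8,7,0) R0=(8,7,0)
Op 10: merge R2<->R0 -> R2=(8,7,0) R0=(8,7,0)
Op 11: inc R0 by 2 -> R0=(10,7,0) value=17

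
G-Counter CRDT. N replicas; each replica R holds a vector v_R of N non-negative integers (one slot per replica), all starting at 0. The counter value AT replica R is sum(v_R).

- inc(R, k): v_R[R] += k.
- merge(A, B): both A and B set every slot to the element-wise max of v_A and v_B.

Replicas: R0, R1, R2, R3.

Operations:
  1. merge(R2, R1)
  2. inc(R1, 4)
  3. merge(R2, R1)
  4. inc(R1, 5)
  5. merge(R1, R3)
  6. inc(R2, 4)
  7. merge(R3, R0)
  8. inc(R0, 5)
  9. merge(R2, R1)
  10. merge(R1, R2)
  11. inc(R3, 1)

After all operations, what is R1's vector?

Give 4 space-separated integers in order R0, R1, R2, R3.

Op 1: merge R2<->R1 -> R2=(0,0,0,0) R1=(0,0,0,0)
Op 2: inc R1 by 4 -> R1=(0,4,0,0) value=4
Op 3: merge R2<->R1 -> R2=(0,4,0,0) R1=(0,4,0,0)
Op 4: inc R1 by 5 -> R1=(0,9,0,0) value=9
Op 5: merge R1<->R3 -> R1=(0,9,0,0) R3=(0,9,0,0)
Op 6: inc R2 by 4 -> R2=(0,4,4,0) value=8
Op 7: merge R3<->R0 -> R3=(0,9,0,0) R0=(0,9,0,0)
Op 8: inc R0 by 5 -> R0=(5,9,0,0) value=14
Op 9: merge R2<->R1 -> R2=(0,9,4,0) R1=(0,9,4,0)
Op 10: merge R1<->R2 -> R1=(0,9,4,0) R2=(0,9,4,0)
Op 11: inc R3 by 1 -> R3=(0,9,0,1) value=10

Answer: 0 9 4 0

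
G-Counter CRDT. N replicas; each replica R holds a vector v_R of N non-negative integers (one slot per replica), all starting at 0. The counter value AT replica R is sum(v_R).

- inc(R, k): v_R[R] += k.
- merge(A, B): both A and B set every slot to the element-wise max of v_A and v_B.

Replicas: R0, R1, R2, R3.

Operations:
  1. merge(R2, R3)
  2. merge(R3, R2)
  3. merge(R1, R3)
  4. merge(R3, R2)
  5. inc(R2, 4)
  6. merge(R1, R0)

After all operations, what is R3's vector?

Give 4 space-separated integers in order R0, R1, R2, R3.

Op 1: merge R2<->R3 -> R2=(0,0,0,0) R3=(0,0,0,0)
Op 2: merge R3<->R2 -> R3=(0,0,0,0) R2=(0,0,0,0)
Op 3: merge R1<->R3 -> R1=(0,0,0,0) R3=(0,0,0,0)
Op 4: merge R3<->R2 -> R3=(0,0,0,0) R2=(0,0,0,0)
Op 5: inc R2 by 4 -> R2=(0,0,4,0) value=4
Op 6: merge R1<->R0 -> R1=(0,0,0,0) R0=(0,0,0,0)

Answer: 0 0 0 0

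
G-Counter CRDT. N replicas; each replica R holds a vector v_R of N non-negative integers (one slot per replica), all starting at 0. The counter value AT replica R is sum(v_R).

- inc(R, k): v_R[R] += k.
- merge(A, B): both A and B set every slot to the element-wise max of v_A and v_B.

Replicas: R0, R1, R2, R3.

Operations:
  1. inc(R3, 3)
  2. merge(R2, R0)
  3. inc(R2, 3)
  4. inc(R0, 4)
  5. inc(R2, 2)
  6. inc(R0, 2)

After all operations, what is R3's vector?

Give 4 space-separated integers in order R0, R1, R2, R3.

Op 1: inc R3 by 3 -> R3=(0,0,0,3) value=3
Op 2: merge R2<->R0 -> R2=(0,0,0,0) R0=(0,0,0,0)
Op 3: inc R2 by 3 -> R2=(0,0,3,0) value=3
Op 4: inc R0 by 4 -> R0=(4,0,0,0) value=4
Op 5: inc R2 by 2 -> R2=(0,0,5,0) value=5
Op 6: inc R0 by 2 -> R0=(6,0,0,0) value=6

Answer: 0 0 0 3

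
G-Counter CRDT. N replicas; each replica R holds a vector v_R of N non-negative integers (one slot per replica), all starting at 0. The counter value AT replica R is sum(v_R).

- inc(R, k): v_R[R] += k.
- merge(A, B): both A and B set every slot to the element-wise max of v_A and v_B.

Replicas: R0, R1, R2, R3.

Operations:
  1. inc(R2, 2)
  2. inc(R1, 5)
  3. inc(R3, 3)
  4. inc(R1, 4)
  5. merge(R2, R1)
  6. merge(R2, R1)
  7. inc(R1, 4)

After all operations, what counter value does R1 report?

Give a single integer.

Answer: 15

Derivation:
Op 1: inc R2 by 2 -> R2=(0,0,2,0) value=2
Op 2: inc R1 by 5 -> R1=(0,5,0,0) value=5
Op 3: inc R3 by 3 -> R3=(0,0,0,3) value=3
Op 4: inc R1 by 4 -> R1=(0,9,0,0) value=9
Op 5: merge R2<->R1 -> R2=(0,9,2,0) R1=(0,9,2,0)
Op 6: merge R2<->R1 -> R2=(0,9,2,0) R1=(0,9,2,0)
Op 7: inc R1 by 4 -> R1=(0,13,2,0) value=15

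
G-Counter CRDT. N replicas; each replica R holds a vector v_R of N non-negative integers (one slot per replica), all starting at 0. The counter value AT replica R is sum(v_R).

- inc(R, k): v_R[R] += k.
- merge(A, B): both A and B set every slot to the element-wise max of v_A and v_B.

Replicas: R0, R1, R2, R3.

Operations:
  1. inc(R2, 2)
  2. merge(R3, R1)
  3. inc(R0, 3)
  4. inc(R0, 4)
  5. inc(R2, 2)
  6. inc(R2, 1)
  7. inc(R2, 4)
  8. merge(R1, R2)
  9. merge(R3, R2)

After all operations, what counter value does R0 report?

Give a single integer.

Op 1: inc R2 by 2 -> R2=(0,0,2,0) value=2
Op 2: merge R3<->R1 -> R3=(0,0,0,0) R1=(0,0,0,0)
Op 3: inc R0 by 3 -> R0=(3,0,0,0) value=3
Op 4: inc R0 by 4 -> R0=(7,0,0,0) value=7
Op 5: inc R2 by 2 -> R2=(0,0,4,0) value=4
Op 6: inc R2 by 1 -> R2=(0,0,5,0) value=5
Op 7: inc R2 by 4 -> R2=(0,0,9,0) value=9
Op 8: merge R1<->R2 -> R1=(0,0,9,0) R2=(0,0,9,0)
Op 9: merge R3<->R2 -> R3=(0,0,9,0) R2=(0,0,9,0)

Answer: 7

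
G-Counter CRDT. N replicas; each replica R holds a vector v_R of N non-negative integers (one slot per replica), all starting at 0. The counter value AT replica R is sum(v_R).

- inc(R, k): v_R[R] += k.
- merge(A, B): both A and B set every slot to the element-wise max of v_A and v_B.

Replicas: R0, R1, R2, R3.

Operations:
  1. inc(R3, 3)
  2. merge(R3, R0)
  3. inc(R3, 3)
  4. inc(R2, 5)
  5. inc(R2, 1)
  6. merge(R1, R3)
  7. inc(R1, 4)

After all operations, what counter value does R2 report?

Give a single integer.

Answer: 6

Derivation:
Op 1: inc R3 by 3 -> R3=(0,0,0,3) value=3
Op 2: merge R3<->R0 -> R3=(0,0,0,3) R0=(0,0,0,3)
Op 3: inc R3 by 3 -> R3=(0,0,0,6) value=6
Op 4: inc R2 by 5 -> R2=(0,0,5,0) value=5
Op 5: inc R2 by 1 -> R2=(0,0,6,0) value=6
Op 6: merge R1<->R3 -> R1=(0,0,0,6) R3=(0,0,0,6)
Op 7: inc R1 by 4 -> R1=(0,4,0,6) value=10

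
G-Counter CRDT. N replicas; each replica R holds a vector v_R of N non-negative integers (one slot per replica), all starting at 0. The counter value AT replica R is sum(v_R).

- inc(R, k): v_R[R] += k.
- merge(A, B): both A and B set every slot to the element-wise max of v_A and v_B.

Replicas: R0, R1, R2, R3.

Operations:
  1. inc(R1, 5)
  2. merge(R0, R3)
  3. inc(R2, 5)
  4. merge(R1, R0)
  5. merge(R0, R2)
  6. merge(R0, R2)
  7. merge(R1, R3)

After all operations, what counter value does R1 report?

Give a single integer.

Answer: 5

Derivation:
Op 1: inc R1 by 5 -> R1=(0,5,0,0) value=5
Op 2: merge R0<->R3 -> R0=(0,0,0,0) R3=(0,0,0,0)
Op 3: inc R2 by 5 -> R2=(0,0,5,0) value=5
Op 4: merge R1<->R0 -> R1=(0,5,0,0) R0=(0,5,0,0)
Op 5: merge R0<->R2 -> R0=(0,5,5,0) R2=(0,5,5,0)
Op 6: merge R0<->R2 -> R0=(0,5,5,0) R2=(0,5,5,0)
Op 7: merge R1<->R3 -> R1=(0,5,0,0) R3=(0,5,0,0)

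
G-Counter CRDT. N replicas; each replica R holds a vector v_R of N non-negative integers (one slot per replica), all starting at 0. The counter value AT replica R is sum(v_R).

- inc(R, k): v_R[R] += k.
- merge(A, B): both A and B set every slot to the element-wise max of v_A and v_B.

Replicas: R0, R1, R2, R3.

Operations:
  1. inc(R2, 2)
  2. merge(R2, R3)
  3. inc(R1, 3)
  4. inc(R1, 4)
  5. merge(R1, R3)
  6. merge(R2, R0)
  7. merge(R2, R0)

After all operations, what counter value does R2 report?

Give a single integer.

Op 1: inc R2 by 2 -> R2=(0,0,2,0) value=2
Op 2: merge R2<->R3 -> R2=(0,0,2,0) R3=(0,0,2,0)
Op 3: inc R1 by 3 -> R1=(0,3,0,0) value=3
Op 4: inc R1 by 4 -> R1=(0,7,0,0) value=7
Op 5: merge R1<->R3 -> R1=(0,7,2,0) R3=(0,7,2,0)
Op 6: merge R2<->R0 -> R2=(0,0,2,0) R0=(0,0,2,0)
Op 7: merge R2<->R0 -> R2=(0,0,2,0) R0=(0,0,2,0)

Answer: 2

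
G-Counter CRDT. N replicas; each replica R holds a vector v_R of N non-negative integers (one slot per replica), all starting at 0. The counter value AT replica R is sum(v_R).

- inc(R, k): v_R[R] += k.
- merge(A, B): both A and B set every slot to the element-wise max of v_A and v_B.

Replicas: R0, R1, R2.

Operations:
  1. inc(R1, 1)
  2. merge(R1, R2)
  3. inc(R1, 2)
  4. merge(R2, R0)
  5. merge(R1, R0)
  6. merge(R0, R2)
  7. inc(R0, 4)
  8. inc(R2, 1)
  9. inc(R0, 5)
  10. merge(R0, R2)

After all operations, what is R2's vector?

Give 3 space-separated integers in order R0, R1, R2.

Answer: 9 3 1

Derivation:
Op 1: inc R1 by 1 -> R1=(0,1,0) value=1
Op 2: merge R1<->R2 -> R1=(0,1,0) R2=(0,1,0)
Op 3: inc R1 by 2 -> R1=(0,3,0) value=3
Op 4: merge R2<->R0 -> R2=(0,1,0) R0=(0,1,0)
Op 5: merge R1<->R0 -> R1=(0,3,0) R0=(0,3,0)
Op 6: merge R0<->R2 -> R0=(0,3,0) R2=(0,3,0)
Op 7: inc R0 by 4 -> R0=(4,3,0) value=7
Op 8: inc R2 by 1 -> R2=(0,3,1) value=4
Op 9: inc R0 by 5 -> R0=(9,3,0) value=12
Op 10: merge R0<->R2 -> R0=(9,3,1) R2=(9,3,1)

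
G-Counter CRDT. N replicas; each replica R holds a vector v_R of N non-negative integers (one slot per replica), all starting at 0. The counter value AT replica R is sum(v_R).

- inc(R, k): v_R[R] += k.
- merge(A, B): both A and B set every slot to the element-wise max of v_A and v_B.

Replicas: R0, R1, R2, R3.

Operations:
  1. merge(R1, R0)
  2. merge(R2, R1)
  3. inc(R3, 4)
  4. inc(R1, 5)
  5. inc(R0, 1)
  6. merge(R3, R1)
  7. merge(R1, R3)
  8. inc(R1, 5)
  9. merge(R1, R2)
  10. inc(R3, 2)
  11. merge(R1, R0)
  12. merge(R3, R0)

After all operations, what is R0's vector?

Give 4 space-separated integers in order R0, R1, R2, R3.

Answer: 1 10 0 6

Derivation:
Op 1: merge R1<->R0 -> R1=(0,0,0,0) R0=(0,0,0,0)
Op 2: merge R2<->R1 -> R2=(0,0,0,0) R1=(0,0,0,0)
Op 3: inc R3 by 4 -> R3=(0,0,0,4) value=4
Op 4: inc R1 by 5 -> R1=(0,5,0,0) value=5
Op 5: inc R0 by 1 -> R0=(1,0,0,0) value=1
Op 6: merge R3<->R1 -> R3=(0,5,0,4) R1=(0,5,0,4)
Op 7: merge R1<->R3 -> R1=(0,5,0,4) R3=(0,5,0,4)
Op 8: inc R1 by 5 -> R1=(0,10,0,4) value=14
Op 9: merge R1<->R2 -> R1=(0,10,0,4) R2=(0,10,0,4)
Op 10: inc R3 by 2 -> R3=(0,5,0,6) value=11
Op 11: merge R1<->R0 -> R1=(1,10,0,4) R0=(1,10,0,4)
Op 12: merge R3<->R0 -> R3=(1,10,0,6) R0=(1,10,0,6)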